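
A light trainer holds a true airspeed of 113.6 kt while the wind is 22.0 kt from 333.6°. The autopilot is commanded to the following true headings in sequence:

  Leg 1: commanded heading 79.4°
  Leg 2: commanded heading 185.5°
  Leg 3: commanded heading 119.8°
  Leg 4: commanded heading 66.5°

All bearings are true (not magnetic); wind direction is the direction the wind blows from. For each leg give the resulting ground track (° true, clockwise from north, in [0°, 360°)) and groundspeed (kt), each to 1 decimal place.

Leg 1: track=89.4°, groundspeed=121.4 kt
Leg 2: track=180.5°, groundspeed=132.8 kt
Leg 3: track=125.1°, groundspeed=132.4 kt
Leg 4: track=77.3°, groundspeed=116.8 kt

Leg 1: heading 79.4°; drift +10.0° → track 89.4°, groundspeed 121.4 kt
Leg 2: heading 185.5°; drift -5.0° → track 180.5°, groundspeed 132.8 kt
Leg 3: heading 119.8°; drift +5.3° → track 125.1°, groundspeed 132.4 kt
Leg 4: heading 66.5°; drift +10.8° → track 77.3°, groundspeed 116.8 kt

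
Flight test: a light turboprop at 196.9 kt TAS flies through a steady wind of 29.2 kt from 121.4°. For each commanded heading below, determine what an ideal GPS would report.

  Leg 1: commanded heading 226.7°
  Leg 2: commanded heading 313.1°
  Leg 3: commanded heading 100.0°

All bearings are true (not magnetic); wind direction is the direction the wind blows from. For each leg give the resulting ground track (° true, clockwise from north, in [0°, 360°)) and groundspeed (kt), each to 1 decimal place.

Leg 1: heading 226.7°; drift +7.8° → track 234.5°, groundspeed 206.5 kt
Leg 2: heading 313.1°; drift -1.5° → track 311.6°, groundspeed 225.6 kt
Leg 3: heading 100.0°; drift -3.6° → track 96.4°, groundspeed 170.0 kt

Leg 1: track=234.5°, groundspeed=206.5 kt
Leg 2: track=311.6°, groundspeed=225.6 kt
Leg 3: track=96.4°, groundspeed=170.0 kt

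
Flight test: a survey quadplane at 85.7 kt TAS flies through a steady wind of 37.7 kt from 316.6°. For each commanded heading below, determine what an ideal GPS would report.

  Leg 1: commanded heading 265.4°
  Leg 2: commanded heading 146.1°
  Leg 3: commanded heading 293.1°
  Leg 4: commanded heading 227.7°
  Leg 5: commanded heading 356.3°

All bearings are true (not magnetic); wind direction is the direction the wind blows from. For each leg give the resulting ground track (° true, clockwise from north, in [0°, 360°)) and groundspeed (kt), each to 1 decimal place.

Leg 1: track=240.1°, groundspeed=68.7 kt
Leg 2: track=143.2°, groundspeed=123.0 kt
Leg 3: track=276.7°, groundspeed=53.3 kt
Leg 4: track=203.8°, groundspeed=93.0 kt
Leg 5: track=19.3°, groundspeed=61.6 kt

Leg 1: heading 265.4°; drift -25.3° → track 240.1°, groundspeed 68.7 kt
Leg 2: heading 146.1°; drift -2.9° → track 143.2°, groundspeed 123.0 kt
Leg 3: heading 293.1°; drift -16.4° → track 276.7°, groundspeed 53.3 kt
Leg 4: heading 227.7°; drift -23.9° → track 203.8°, groundspeed 93.0 kt
Leg 5: heading 356.3°; drift +23.0° → track 19.3°, groundspeed 61.6 kt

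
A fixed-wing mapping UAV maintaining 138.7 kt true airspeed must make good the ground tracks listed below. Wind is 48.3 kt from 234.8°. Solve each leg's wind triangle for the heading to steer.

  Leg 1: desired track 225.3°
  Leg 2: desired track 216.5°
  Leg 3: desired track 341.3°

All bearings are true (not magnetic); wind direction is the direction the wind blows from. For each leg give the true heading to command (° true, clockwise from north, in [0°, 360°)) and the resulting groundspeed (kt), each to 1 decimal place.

Leg 1: heading=228.6°, groundspeed=90.8 kt
Leg 2: heading=222.8°, groundspeed=92.0 kt
Leg 3: heading=321.8°, groundspeed=144.5 kt

Leg 1: desired track 225.3°; wind correction +3.3° → command heading 228.6°, groundspeed 90.8 kt
Leg 2: desired track 216.5°; wind correction +6.3° → command heading 222.8°, groundspeed 92.0 kt
Leg 3: desired track 341.3°; wind correction -19.5° → command heading 321.8°, groundspeed 144.5 kt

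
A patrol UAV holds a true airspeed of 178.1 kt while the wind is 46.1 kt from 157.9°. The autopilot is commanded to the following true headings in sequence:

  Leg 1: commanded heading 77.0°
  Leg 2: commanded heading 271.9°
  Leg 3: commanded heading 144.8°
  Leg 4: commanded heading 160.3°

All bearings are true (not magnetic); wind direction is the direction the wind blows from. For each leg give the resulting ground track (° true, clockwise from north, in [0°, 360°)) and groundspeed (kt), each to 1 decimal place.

Leg 1: heading 77.0°; drift -14.9° → track 62.1°, groundspeed 176.8 kt
Leg 2: heading 271.9°; drift +12.1° → track 284.0°, groundspeed 201.3 kt
Leg 3: heading 144.8°; drift -4.5° → track 140.3°, groundspeed 133.6 kt
Leg 4: heading 160.3°; drift +0.8° → track 161.1°, groundspeed 132.1 kt

Leg 1: track=62.1°, groundspeed=176.8 kt
Leg 2: track=284.0°, groundspeed=201.3 kt
Leg 3: track=140.3°, groundspeed=133.6 kt
Leg 4: track=161.1°, groundspeed=132.1 kt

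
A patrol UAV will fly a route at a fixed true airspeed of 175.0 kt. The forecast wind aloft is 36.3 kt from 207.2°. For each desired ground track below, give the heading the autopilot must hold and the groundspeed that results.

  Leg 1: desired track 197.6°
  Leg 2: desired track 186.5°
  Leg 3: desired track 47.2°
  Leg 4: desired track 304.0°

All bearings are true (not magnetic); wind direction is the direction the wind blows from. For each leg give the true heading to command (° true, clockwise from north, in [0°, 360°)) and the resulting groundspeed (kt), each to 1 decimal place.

Leg 1: desired track 197.6°; wind correction +2.0° → command heading 199.6°, groundspeed 139.1 kt
Leg 2: desired track 186.5°; wind correction +4.2° → command heading 190.7°, groundspeed 140.6 kt
Leg 3: desired track 47.2°; wind correction +4.1° → command heading 51.3°, groundspeed 208.7 kt
Leg 4: desired track 304.0°; wind correction -11.9° → command heading 292.1°, groundspeed 175.5 kt

Leg 1: heading=199.6°, groundspeed=139.1 kt
Leg 2: heading=190.7°, groundspeed=140.6 kt
Leg 3: heading=51.3°, groundspeed=208.7 kt
Leg 4: heading=292.1°, groundspeed=175.5 kt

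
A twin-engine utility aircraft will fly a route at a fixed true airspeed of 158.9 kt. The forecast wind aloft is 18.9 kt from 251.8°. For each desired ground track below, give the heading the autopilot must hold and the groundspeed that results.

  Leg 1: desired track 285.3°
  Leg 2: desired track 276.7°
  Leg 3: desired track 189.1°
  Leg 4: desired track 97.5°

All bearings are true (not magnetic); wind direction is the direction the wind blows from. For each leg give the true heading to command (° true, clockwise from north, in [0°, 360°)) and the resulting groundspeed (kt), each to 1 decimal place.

Leg 1: desired track 285.3°; wind correction -3.8° → command heading 281.5°, groundspeed 142.8 kt
Leg 2: desired track 276.7°; wind correction -2.9° → command heading 273.8°, groundspeed 141.6 kt
Leg 3: desired track 189.1°; wind correction +6.1° → command heading 195.2°, groundspeed 149.3 kt
Leg 4: desired track 97.5°; wind correction +3.0° → command heading 100.5°, groundspeed 175.7 kt

Leg 1: heading=281.5°, groundspeed=142.8 kt
Leg 2: heading=273.8°, groundspeed=141.6 kt
Leg 3: heading=195.2°, groundspeed=149.3 kt
Leg 4: heading=100.5°, groundspeed=175.7 kt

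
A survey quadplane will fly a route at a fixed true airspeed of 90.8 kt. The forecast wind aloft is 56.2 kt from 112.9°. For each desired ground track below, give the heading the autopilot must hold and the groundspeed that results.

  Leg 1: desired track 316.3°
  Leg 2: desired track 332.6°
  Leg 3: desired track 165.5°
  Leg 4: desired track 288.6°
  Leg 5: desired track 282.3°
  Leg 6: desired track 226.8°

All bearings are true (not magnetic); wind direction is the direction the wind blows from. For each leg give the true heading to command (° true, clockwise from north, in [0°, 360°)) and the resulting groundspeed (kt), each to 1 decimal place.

Leg 1: desired track 316.3°; wind correction +14.2° → command heading 330.5°, groundspeed 139.6 kt
Leg 2: desired track 332.6°; wind correction +23.3° → command heading 355.9°, groundspeed 126.6 kt
Leg 3: desired track 165.5°; wind correction -29.5° → command heading 136.0°, groundspeed 44.9 kt
Leg 4: desired track 288.6°; wind correction -2.7° → command heading 285.9°, groundspeed 146.7 kt
Leg 5: desired track 282.3°; wind correction -6.5° → command heading 275.8°, groundspeed 145.5 kt
Leg 6: desired track 226.8°; wind correction -34.5° → command heading 192.3°, groundspeed 97.6 kt

Leg 1: heading=330.5°, groundspeed=139.6 kt
Leg 2: heading=355.9°, groundspeed=126.6 kt
Leg 3: heading=136.0°, groundspeed=44.9 kt
Leg 4: heading=285.9°, groundspeed=146.7 kt
Leg 5: heading=275.8°, groundspeed=145.5 kt
Leg 6: heading=192.3°, groundspeed=97.6 kt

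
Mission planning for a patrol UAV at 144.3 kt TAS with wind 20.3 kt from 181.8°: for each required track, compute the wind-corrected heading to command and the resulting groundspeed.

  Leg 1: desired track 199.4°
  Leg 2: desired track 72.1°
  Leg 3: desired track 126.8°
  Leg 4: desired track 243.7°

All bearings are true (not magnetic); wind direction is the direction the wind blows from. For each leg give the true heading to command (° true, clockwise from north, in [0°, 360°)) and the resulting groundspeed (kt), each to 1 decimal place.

Leg 1: heading=197.0°, groundspeed=124.8 kt
Leg 2: heading=79.7°, groundspeed=149.9 kt
Leg 3: heading=133.4°, groundspeed=131.7 kt
Leg 4: heading=236.6°, groundspeed=133.6 kt

Leg 1: desired track 199.4°; wind correction -2.4° → command heading 197.0°, groundspeed 124.8 kt
Leg 2: desired track 72.1°; wind correction +7.6° → command heading 79.7°, groundspeed 149.9 kt
Leg 3: desired track 126.8°; wind correction +6.6° → command heading 133.4°, groundspeed 131.7 kt
Leg 4: desired track 243.7°; wind correction -7.1° → command heading 236.6°, groundspeed 133.6 kt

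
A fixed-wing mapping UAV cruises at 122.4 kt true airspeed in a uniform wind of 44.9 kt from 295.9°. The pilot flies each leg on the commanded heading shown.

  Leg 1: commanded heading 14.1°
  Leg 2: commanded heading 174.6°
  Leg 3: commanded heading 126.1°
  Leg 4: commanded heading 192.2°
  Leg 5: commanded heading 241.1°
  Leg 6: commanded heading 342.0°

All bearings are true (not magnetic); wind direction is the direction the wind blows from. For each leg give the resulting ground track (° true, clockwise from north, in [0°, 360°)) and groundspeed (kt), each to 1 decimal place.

Leg 1: heading 14.1°; drift +21.2° → track 35.3°, groundspeed 121.4 kt
Leg 2: heading 174.6°; drift -14.7° → track 159.9°, groundspeed 150.7 kt
Leg 3: heading 126.1°; drift -2.7° → track 123.4°, groundspeed 166.8 kt
Leg 4: heading 192.2°; drift -18.2° → track 174.0°, groundspeed 140.0 kt
Leg 5: heading 241.1°; drift -20.8° → track 220.3°, groundspeed 103.3 kt
Leg 6: heading 342.0°; drift +19.5° → track 1.5°, groundspeed 96.8 kt

Leg 1: track=35.3°, groundspeed=121.4 kt
Leg 2: track=159.9°, groundspeed=150.7 kt
Leg 3: track=123.4°, groundspeed=166.8 kt
Leg 4: track=174.0°, groundspeed=140.0 kt
Leg 5: track=220.3°, groundspeed=103.3 kt
Leg 6: track=1.5°, groundspeed=96.8 kt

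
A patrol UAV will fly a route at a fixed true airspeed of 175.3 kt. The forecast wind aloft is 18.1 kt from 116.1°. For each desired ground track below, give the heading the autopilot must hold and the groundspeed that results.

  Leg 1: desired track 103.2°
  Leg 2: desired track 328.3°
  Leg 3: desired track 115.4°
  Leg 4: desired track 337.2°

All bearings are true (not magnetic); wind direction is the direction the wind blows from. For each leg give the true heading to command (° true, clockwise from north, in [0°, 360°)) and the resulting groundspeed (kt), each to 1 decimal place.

Leg 1: heading=104.5°, groundspeed=157.6 kt
Leg 2: heading=331.5°, groundspeed=190.4 kt
Leg 3: heading=115.5°, groundspeed=157.2 kt
Leg 4: heading=341.1°, groundspeed=188.5 kt

Leg 1: desired track 103.2°; wind correction +1.3° → command heading 104.5°, groundspeed 157.6 kt
Leg 2: desired track 328.3°; wind correction +3.2° → command heading 331.5°, groundspeed 190.4 kt
Leg 3: desired track 115.4°; wind correction +0.1° → command heading 115.5°, groundspeed 157.2 kt
Leg 4: desired track 337.2°; wind correction +3.9° → command heading 341.1°, groundspeed 188.5 kt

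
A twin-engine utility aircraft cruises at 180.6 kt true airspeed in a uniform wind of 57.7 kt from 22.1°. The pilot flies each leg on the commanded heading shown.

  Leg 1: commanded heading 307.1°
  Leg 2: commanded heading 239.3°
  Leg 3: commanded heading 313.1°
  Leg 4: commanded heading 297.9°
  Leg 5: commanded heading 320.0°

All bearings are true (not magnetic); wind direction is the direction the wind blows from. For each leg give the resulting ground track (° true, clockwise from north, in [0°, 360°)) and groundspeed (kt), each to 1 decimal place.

Leg 1: track=288.5°, groundspeed=174.8 kt
Leg 2: track=230.5°, groundspeed=229.2 kt
Leg 3: track=294.5°, groundspeed=168.8 kt
Leg 4: track=279.7°, groundspeed=184.0 kt
Leg 5: track=301.6°, groundspeed=161.8 kt

Leg 1: heading 307.1°; drift -18.6° → track 288.5°, groundspeed 174.8 kt
Leg 2: heading 239.3°; drift -8.8° → track 230.5°, groundspeed 229.2 kt
Leg 3: heading 313.1°; drift -18.6° → track 294.5°, groundspeed 168.8 kt
Leg 4: heading 297.9°; drift -18.2° → track 279.7°, groundspeed 184.0 kt
Leg 5: heading 320.0°; drift -18.4° → track 301.6°, groundspeed 161.8 kt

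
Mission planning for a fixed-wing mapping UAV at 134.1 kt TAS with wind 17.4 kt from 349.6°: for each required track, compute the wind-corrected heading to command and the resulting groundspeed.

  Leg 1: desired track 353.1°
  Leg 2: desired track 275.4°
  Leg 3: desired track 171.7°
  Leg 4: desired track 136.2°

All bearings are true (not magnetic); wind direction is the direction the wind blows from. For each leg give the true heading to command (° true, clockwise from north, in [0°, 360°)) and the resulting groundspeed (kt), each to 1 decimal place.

Leg 1: desired track 353.1°; wind correction -0.5° → command heading 352.6°, groundspeed 116.7 kt
Leg 2: desired track 275.4°; wind correction +7.2° → command heading 282.6°, groundspeed 128.3 kt
Leg 3: desired track 171.7°; wind correction +0.3° → command heading 172.0°, groundspeed 151.5 kt
Leg 4: desired track 136.2°; wind correction -4.1° → command heading 132.1°, groundspeed 148.3 kt

Leg 1: heading=352.6°, groundspeed=116.7 kt
Leg 2: heading=282.6°, groundspeed=128.3 kt
Leg 3: heading=172.0°, groundspeed=151.5 kt
Leg 4: heading=132.1°, groundspeed=148.3 kt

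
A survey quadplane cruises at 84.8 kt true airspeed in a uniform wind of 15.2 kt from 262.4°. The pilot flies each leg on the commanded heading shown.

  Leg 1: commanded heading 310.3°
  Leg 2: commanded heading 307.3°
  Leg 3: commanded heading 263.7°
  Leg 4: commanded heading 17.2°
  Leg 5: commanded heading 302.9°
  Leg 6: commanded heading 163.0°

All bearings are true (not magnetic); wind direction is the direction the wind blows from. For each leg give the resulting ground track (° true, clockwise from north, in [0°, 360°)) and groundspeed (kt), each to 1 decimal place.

Leg 1: heading 310.3°; drift +8.6° → track 318.9°, groundspeed 75.5 kt
Leg 2: heading 307.3°; drift +8.2° → track 315.5°, groundspeed 74.8 kt
Leg 3: heading 263.7°; drift +0.3° → track 264.0°, groundspeed 69.6 kt
Leg 4: heading 17.2°; drift +8.6° → track 25.8°, groundspeed 92.2 kt
Leg 5: heading 302.9°; drift +7.7° → track 310.6°, groundspeed 73.9 kt
Leg 6: heading 163.0°; drift -9.7° → track 153.3°, groundspeed 88.6 kt

Leg 1: track=318.9°, groundspeed=75.5 kt
Leg 2: track=315.5°, groundspeed=74.8 kt
Leg 3: track=264.0°, groundspeed=69.6 kt
Leg 4: track=25.8°, groundspeed=92.2 kt
Leg 5: track=310.6°, groundspeed=73.9 kt
Leg 6: track=153.3°, groundspeed=88.6 kt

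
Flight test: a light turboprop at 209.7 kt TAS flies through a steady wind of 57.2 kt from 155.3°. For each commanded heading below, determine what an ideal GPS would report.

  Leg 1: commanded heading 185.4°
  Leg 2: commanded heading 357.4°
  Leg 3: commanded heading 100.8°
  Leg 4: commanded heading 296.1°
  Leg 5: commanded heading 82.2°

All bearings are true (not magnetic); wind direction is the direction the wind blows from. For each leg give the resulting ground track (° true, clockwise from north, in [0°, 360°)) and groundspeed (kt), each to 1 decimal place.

Leg 1: track=195.6°, groundspeed=162.8 kt
Leg 2: track=352.7°, groundspeed=263.6 kt
Leg 3: track=86.0°, groundspeed=182.5 kt
Leg 4: track=304.2°, groundspeed=256.6 kt
Leg 5: track=66.4°, groundspeed=200.7 kt

Leg 1: heading 185.4°; drift +10.2° → track 195.6°, groundspeed 162.8 kt
Leg 2: heading 357.4°; drift -4.7° → track 352.7°, groundspeed 263.6 kt
Leg 3: heading 100.8°; drift -14.8° → track 86.0°, groundspeed 182.5 kt
Leg 4: heading 296.1°; drift +8.1° → track 304.2°, groundspeed 256.6 kt
Leg 5: heading 82.2°; drift -15.8° → track 66.4°, groundspeed 200.7 kt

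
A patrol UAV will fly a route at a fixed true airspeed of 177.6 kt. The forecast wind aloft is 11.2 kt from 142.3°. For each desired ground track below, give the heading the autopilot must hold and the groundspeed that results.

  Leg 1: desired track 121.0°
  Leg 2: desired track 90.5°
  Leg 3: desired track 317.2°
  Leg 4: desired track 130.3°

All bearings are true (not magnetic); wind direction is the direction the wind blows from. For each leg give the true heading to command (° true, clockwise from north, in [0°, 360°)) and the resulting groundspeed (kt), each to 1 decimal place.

Leg 1: heading=122.3°, groundspeed=167.1 kt
Leg 2: heading=93.3°, groundspeed=170.5 kt
Leg 3: heading=316.9°, groundspeed=188.8 kt
Leg 4: heading=131.1°, groundspeed=166.6 kt

Leg 1: desired track 121.0°; wind correction +1.3° → command heading 122.3°, groundspeed 167.1 kt
Leg 2: desired track 90.5°; wind correction +2.8° → command heading 93.3°, groundspeed 170.5 kt
Leg 3: desired track 317.2°; wind correction -0.3° → command heading 316.9°, groundspeed 188.8 kt
Leg 4: desired track 130.3°; wind correction +0.8° → command heading 131.1°, groundspeed 166.6 kt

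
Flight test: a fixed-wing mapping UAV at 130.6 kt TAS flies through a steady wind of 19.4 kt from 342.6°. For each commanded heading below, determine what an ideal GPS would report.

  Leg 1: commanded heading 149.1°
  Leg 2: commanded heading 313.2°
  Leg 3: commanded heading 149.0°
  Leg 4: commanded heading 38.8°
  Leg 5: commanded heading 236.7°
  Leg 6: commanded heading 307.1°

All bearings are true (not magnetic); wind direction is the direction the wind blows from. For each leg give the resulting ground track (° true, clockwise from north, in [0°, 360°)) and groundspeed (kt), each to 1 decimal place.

Leg 1: track=150.8°, groundspeed=149.5 kt
Leg 2: track=308.4°, groundspeed=114.1 kt
Leg 3: track=150.7°, groundspeed=149.5 kt
Leg 4: track=46.5°, groundspeed=120.9 kt
Leg 5: track=228.9°, groundspeed=137.2 kt
Leg 6: track=301.5°, groundspeed=115.4 kt

Leg 1: heading 149.1°; drift +1.7° → track 150.8°, groundspeed 149.5 kt
Leg 2: heading 313.2°; drift -4.8° → track 308.4°, groundspeed 114.1 kt
Leg 3: heading 149.0°; drift +1.7° → track 150.7°, groundspeed 149.5 kt
Leg 4: heading 38.8°; drift +7.7° → track 46.5°, groundspeed 120.9 kt
Leg 5: heading 236.7°; drift -7.8° → track 228.9°, groundspeed 137.2 kt
Leg 6: heading 307.1°; drift -5.6° → track 301.5°, groundspeed 115.4 kt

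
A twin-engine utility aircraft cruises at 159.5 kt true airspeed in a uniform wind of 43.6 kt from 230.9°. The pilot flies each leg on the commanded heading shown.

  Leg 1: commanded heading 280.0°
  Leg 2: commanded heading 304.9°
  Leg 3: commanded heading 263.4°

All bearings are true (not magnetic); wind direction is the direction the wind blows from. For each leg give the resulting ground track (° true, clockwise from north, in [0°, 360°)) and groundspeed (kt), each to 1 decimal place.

Leg 1: track=294.1°, groundspeed=135.0 kt
Leg 2: track=320.8°, groundspeed=153.3 kt
Leg 3: track=274.2°, groundspeed=124.9 kt

Leg 1: heading 280.0°; drift +14.1° → track 294.1°, groundspeed 135.0 kt
Leg 2: heading 304.9°; drift +15.9° → track 320.8°, groundspeed 153.3 kt
Leg 3: heading 263.4°; drift +10.8° → track 274.2°, groundspeed 124.9 kt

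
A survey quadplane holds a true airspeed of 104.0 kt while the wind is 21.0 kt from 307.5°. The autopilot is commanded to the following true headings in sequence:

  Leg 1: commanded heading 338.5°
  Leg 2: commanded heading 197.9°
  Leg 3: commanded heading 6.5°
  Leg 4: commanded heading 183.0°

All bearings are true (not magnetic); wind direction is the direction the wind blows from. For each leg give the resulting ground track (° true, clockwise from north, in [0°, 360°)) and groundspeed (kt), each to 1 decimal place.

Leg 1: track=345.7°, groundspeed=86.7 kt
Leg 2: track=187.8°, groundspeed=112.8 kt
Leg 3: track=17.4°, groundspeed=94.9 kt
Leg 4: track=174.5°, groundspeed=117.2 kt

Leg 1: heading 338.5°; drift +7.2° → track 345.7°, groundspeed 86.7 kt
Leg 2: heading 197.9°; drift -10.1° → track 187.8°, groundspeed 112.8 kt
Leg 3: heading 6.5°; drift +10.9° → track 17.4°, groundspeed 94.9 kt
Leg 4: heading 183.0°; drift -8.5° → track 174.5°, groundspeed 117.2 kt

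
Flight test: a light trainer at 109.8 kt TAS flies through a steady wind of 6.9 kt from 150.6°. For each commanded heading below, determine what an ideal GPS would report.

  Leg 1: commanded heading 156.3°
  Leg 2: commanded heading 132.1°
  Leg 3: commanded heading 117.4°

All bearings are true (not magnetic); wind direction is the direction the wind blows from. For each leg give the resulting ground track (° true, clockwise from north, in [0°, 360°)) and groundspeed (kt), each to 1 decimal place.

Leg 1: heading 156.3°; drift +0.4° → track 156.7°, groundspeed 102.9 kt
Leg 2: heading 132.1°; drift -1.2° → track 130.9°, groundspeed 103.3 kt
Leg 3: heading 117.4°; drift -2.1° → track 115.3°, groundspeed 104.1 kt

Leg 1: track=156.7°, groundspeed=102.9 kt
Leg 2: track=130.9°, groundspeed=103.3 kt
Leg 3: track=115.3°, groundspeed=104.1 kt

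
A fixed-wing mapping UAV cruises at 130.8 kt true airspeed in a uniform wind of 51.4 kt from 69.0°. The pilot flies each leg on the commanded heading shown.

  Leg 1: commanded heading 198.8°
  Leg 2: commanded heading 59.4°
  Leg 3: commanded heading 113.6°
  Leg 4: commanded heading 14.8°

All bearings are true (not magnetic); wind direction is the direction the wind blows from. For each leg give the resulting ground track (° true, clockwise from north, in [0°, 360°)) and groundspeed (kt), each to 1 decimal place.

Leg 1: heading 198.8°; drift +13.6° → track 212.4°, groundspeed 168.4 kt
Leg 2: heading 59.4°; drift -6.1° → track 53.3°, groundspeed 80.6 kt
Leg 3: heading 113.6°; drift +21.0° → track 134.6°, groundspeed 100.9 kt
Leg 4: heading 14.8°; drift -22.5° → track 352.3°, groundspeed 109.0 kt

Leg 1: track=212.4°, groundspeed=168.4 kt
Leg 2: track=53.3°, groundspeed=80.6 kt
Leg 3: track=134.6°, groundspeed=100.9 kt
Leg 4: track=352.3°, groundspeed=109.0 kt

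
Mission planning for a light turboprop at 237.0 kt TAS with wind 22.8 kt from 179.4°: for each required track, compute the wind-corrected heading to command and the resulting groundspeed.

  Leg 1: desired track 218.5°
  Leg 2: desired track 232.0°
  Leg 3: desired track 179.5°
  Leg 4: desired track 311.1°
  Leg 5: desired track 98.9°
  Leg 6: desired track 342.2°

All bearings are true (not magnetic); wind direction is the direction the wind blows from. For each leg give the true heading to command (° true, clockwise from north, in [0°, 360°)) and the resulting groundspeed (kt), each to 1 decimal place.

Leg 1: heading=215.0°, groundspeed=218.9 kt
Leg 2: heading=227.6°, groundspeed=222.5 kt
Leg 3: heading=179.5°, groundspeed=214.2 kt
Leg 4: heading=307.0°, groundspeed=251.6 kt
Leg 5: heading=104.3°, groundspeed=232.2 kt
Leg 6: heading=340.6°, groundspeed=258.7 kt

Leg 1: desired track 218.5°; wind correction -3.5° → command heading 215.0°, groundspeed 218.9 kt
Leg 2: desired track 232.0°; wind correction -4.4° → command heading 227.6°, groundspeed 222.5 kt
Leg 3: desired track 179.5°; wind correction +0.0° → command heading 179.5°, groundspeed 214.2 kt
Leg 4: desired track 311.1°; wind correction -4.1° → command heading 307.0°, groundspeed 251.6 kt
Leg 5: desired track 98.9°; wind correction +5.4° → command heading 104.3°, groundspeed 232.2 kt
Leg 6: desired track 342.2°; wind correction -1.6° → command heading 340.6°, groundspeed 258.7 kt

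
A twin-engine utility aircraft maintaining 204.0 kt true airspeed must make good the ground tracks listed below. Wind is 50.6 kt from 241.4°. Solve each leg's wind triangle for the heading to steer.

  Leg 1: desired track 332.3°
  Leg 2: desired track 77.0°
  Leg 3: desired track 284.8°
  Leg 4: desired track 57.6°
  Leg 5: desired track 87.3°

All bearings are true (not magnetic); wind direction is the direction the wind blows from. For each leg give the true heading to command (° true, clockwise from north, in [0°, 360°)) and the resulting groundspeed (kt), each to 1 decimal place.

Leg 1: heading=317.9°, groundspeed=198.4 kt
Leg 2: heading=80.8°, groundspeed=252.3 kt
Leg 3: heading=275.0°, groundspeed=164.3 kt
Leg 4: heading=56.7°, groundspeed=254.5 kt
Leg 5: heading=93.5°, groundspeed=248.3 kt

Leg 1: desired track 332.3°; wind correction -14.4° → command heading 317.9°, groundspeed 198.4 kt
Leg 2: desired track 77.0°; wind correction +3.8° → command heading 80.8°, groundspeed 252.3 kt
Leg 3: desired track 284.8°; wind correction -9.8° → command heading 275.0°, groundspeed 164.3 kt
Leg 4: desired track 57.6°; wind correction -0.9° → command heading 56.7°, groundspeed 254.5 kt
Leg 5: desired track 87.3°; wind correction +6.2° → command heading 93.5°, groundspeed 248.3 kt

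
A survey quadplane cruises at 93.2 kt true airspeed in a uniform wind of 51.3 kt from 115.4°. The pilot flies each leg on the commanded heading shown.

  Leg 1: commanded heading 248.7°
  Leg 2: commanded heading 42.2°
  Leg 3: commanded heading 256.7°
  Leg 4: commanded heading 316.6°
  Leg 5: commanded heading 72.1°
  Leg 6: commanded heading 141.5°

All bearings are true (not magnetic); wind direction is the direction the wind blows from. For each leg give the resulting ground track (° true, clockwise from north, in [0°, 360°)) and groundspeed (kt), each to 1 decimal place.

Leg 1: track=264.9°, groundspeed=133.7 kt
Leg 2: track=10.1°, groundspeed=92.5 kt
Leg 3: track=270.2°, groundspeed=137.0 kt
Leg 4: track=309.1°, groundspeed=142.2 kt
Leg 5: track=39.9°, groundspeed=66.0 kt
Leg 6: track=167.1°, groundspeed=52.3 kt

Leg 1: heading 248.7°; drift +16.2° → track 264.9°, groundspeed 133.7 kt
Leg 2: heading 42.2°; drift -32.1° → track 10.1°, groundspeed 92.5 kt
Leg 3: heading 256.7°; drift +13.5° → track 270.2°, groundspeed 137.0 kt
Leg 4: heading 316.6°; drift -7.5° → track 309.1°, groundspeed 142.2 kt
Leg 5: heading 72.1°; drift -32.2° → track 39.9°, groundspeed 66.0 kt
Leg 6: heading 141.5°; drift +25.6° → track 167.1°, groundspeed 52.3 kt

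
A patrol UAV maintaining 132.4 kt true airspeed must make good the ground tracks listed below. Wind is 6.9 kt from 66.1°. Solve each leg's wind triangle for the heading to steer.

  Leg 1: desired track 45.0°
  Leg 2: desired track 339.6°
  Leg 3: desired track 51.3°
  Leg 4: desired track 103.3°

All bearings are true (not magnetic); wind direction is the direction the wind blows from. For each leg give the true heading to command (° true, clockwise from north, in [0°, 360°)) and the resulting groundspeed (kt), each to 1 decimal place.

Leg 1: desired track 45.0°; wind correction +1.1° → command heading 46.1°, groundspeed 125.9 kt
Leg 2: desired track 339.6°; wind correction +3.0° → command heading 342.6°, groundspeed 131.8 kt
Leg 3: desired track 51.3°; wind correction +0.8° → command heading 52.1°, groundspeed 125.7 kt
Leg 4: desired track 103.3°; wind correction -1.8° → command heading 101.5°, groundspeed 126.8 kt

Leg 1: heading=46.1°, groundspeed=125.9 kt
Leg 2: heading=342.6°, groundspeed=131.8 kt
Leg 3: heading=52.1°, groundspeed=125.7 kt
Leg 4: heading=101.5°, groundspeed=126.8 kt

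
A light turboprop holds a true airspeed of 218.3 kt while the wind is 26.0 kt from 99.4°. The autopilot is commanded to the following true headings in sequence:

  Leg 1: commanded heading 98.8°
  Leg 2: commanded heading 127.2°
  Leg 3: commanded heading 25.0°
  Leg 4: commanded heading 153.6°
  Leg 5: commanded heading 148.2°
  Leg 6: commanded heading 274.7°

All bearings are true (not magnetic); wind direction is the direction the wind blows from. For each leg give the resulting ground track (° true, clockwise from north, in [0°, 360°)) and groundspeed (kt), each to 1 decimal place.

Leg 1: track=98.7°, groundspeed=192.3 kt
Leg 2: track=130.8°, groundspeed=195.7 kt
Leg 3: track=18.2°, groundspeed=212.8 kt
Leg 4: track=159.5°, groundspeed=204.2 kt
Leg 5: track=153.8°, groundspeed=202.1 kt
Leg 6: track=275.2°, groundspeed=244.2 kt

Leg 1: heading 98.8°; drift -0.1° → track 98.7°, groundspeed 192.3 kt
Leg 2: heading 127.2°; drift +3.6° → track 130.8°, groundspeed 195.7 kt
Leg 3: heading 25.0°; drift -6.8° → track 18.2°, groundspeed 212.8 kt
Leg 4: heading 153.6°; drift +5.9° → track 159.5°, groundspeed 204.2 kt
Leg 5: heading 148.2°; drift +5.6° → track 153.8°, groundspeed 202.1 kt
Leg 6: heading 274.7°; drift +0.5° → track 275.2°, groundspeed 244.2 kt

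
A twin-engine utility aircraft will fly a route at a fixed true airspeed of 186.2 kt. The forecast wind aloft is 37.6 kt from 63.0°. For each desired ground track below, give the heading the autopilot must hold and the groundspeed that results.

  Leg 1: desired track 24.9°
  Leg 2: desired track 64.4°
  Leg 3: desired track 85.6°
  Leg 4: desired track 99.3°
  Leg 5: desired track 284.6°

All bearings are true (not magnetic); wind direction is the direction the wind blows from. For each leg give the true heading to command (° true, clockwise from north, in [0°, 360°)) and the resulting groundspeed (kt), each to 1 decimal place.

Leg 1: heading=32.1°, groundspeed=155.2 kt
Leg 2: heading=64.1°, groundspeed=148.6 kt
Leg 3: heading=81.1°, groundspeed=150.9 kt
Leg 4: heading=92.4°, groundspeed=154.6 kt
Leg 5: heading=292.3°, groundspeed=212.6 kt

Leg 1: desired track 24.9°; wind correction +7.2° → command heading 32.1°, groundspeed 155.2 kt
Leg 2: desired track 64.4°; wind correction -0.3° → command heading 64.1°, groundspeed 148.6 kt
Leg 3: desired track 85.6°; wind correction -4.5° → command heading 81.1°, groundspeed 150.9 kt
Leg 4: desired track 99.3°; wind correction -6.9° → command heading 92.4°, groundspeed 154.6 kt
Leg 5: desired track 284.6°; wind correction +7.7° → command heading 292.3°, groundspeed 212.6 kt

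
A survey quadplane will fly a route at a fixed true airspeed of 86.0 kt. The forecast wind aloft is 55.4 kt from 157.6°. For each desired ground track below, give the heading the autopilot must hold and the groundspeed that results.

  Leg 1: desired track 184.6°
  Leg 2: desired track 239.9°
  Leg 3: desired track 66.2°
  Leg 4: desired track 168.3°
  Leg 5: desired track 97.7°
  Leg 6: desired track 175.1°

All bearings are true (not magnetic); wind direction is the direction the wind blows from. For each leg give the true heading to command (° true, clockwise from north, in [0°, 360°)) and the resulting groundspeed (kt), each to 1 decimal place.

Leg 1: heading=167.6°, groundspeed=32.9 kt
Leg 2: heading=200.2°, groundspeed=58.8 kt
Leg 3: heading=106.3°, groundspeed=67.1 kt
Leg 4: heading=161.4°, groundspeed=30.9 kt
Leg 5: heading=131.6°, groundspeed=43.6 kt
Leg 6: heading=163.9°, groundspeed=31.5 kt

Leg 1: desired track 184.6°; wind correction -17.0° → command heading 167.6°, groundspeed 32.9 kt
Leg 2: desired track 239.9°; wind correction -39.7° → command heading 200.2°, groundspeed 58.8 kt
Leg 3: desired track 66.2°; wind correction +40.1° → command heading 106.3°, groundspeed 67.1 kt
Leg 4: desired track 168.3°; wind correction -6.9° → command heading 161.4°, groundspeed 30.9 kt
Leg 5: desired track 97.7°; wind correction +33.9° → command heading 131.6°, groundspeed 43.6 kt
Leg 6: desired track 175.1°; wind correction -11.2° → command heading 163.9°, groundspeed 31.5 kt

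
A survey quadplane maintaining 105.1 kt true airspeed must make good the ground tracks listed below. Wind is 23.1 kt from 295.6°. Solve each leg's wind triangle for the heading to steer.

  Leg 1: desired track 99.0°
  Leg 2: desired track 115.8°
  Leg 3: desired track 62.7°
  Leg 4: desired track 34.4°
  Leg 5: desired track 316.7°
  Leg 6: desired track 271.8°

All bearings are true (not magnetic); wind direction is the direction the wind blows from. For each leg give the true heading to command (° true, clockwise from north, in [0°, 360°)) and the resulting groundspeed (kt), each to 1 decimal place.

Leg 1: desired track 99.0°; wind correction -3.6° → command heading 95.4°, groundspeed 127.0 kt
Leg 2: desired track 115.8°; wind correction +0.0° → command heading 115.8°, groundspeed 128.2 kt
Leg 3: desired track 62.7°; wind correction -10.1° → command heading 52.6°, groundspeed 117.4 kt
Leg 4: desired track 34.4°; wind correction -12.5° → command heading 21.9°, groundspeed 106.1 kt
Leg 5: desired track 316.7°; wind correction -4.5° → command heading 312.2°, groundspeed 83.2 kt
Leg 6: desired track 271.8°; wind correction +5.1° → command heading 276.9°, groundspeed 83.6 kt

Leg 1: heading=95.4°, groundspeed=127.0 kt
Leg 2: heading=115.8°, groundspeed=128.2 kt
Leg 3: heading=52.6°, groundspeed=117.4 kt
Leg 4: heading=21.9°, groundspeed=106.1 kt
Leg 5: heading=312.2°, groundspeed=83.2 kt
Leg 6: heading=276.9°, groundspeed=83.6 kt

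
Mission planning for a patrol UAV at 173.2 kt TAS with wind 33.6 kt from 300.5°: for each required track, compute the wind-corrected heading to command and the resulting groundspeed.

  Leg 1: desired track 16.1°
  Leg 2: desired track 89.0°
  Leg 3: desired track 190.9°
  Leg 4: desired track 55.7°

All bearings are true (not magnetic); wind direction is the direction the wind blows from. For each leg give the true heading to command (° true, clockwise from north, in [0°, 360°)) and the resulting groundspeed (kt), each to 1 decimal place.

Leg 1: heading=5.3°, groundspeed=161.8 kt
Leg 2: heading=83.2°, groundspeed=201.0 kt
Leg 3: heading=201.4°, groundspeed=181.6 kt
Leg 4: heading=45.6°, groundspeed=184.8 kt

Leg 1: desired track 16.1°; wind correction -10.8° → command heading 5.3°, groundspeed 161.8 kt
Leg 2: desired track 89.0°; wind correction -5.8° → command heading 83.2°, groundspeed 201.0 kt
Leg 3: desired track 190.9°; wind correction +10.5° → command heading 201.4°, groundspeed 181.6 kt
Leg 4: desired track 55.7°; wind correction -10.1° → command heading 45.6°, groundspeed 184.8 kt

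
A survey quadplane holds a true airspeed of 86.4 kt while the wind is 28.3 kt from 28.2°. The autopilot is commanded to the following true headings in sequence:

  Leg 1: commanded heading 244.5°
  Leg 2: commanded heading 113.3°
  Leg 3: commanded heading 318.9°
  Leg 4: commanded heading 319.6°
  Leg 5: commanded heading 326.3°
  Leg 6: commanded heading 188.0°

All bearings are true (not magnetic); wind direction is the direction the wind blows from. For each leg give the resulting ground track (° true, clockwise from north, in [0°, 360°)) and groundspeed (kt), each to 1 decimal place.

Leg 1: heading 244.5°; drift -8.7° → track 235.8°, groundspeed 110.5 kt
Leg 2: heading 113.3°; drift +18.6° → track 131.9°, groundspeed 88.6 kt
Leg 3: heading 318.9°; drift -19.1° → track 299.8°, groundspeed 80.9 kt
Leg 4: heading 319.6°; drift -19.1° → track 300.5°, groundspeed 80.5 kt
Leg 5: heading 326.3°; drift -18.9° → track 307.4°, groundspeed 77.2 kt
Leg 6: heading 188.0°; drift +4.9° → track 192.9°, groundspeed 113.4 kt

Leg 1: track=235.8°, groundspeed=110.5 kt
Leg 2: track=131.9°, groundspeed=88.6 kt
Leg 3: track=299.8°, groundspeed=80.9 kt
Leg 4: track=300.5°, groundspeed=80.5 kt
Leg 5: track=307.4°, groundspeed=77.2 kt
Leg 6: track=192.9°, groundspeed=113.4 kt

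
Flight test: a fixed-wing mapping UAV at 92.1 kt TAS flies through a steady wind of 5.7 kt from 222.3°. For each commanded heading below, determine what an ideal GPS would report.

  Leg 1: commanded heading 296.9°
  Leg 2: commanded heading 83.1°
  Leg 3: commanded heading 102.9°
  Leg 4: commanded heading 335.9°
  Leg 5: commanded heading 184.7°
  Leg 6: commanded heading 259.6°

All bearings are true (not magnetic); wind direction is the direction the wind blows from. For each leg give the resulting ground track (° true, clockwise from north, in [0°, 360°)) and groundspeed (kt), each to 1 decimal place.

Leg 1: heading 296.9°; drift +3.5° → track 300.4°, groundspeed 90.8 kt
Leg 2: heading 83.1°; drift -2.2° → track 80.9°, groundspeed 96.5 kt
Leg 3: heading 102.9°; drift -3.0° → track 99.9°, groundspeed 95.0 kt
Leg 4: heading 335.9°; drift +3.2° → track 339.1°, groundspeed 94.5 kt
Leg 5: heading 184.7°; drift -2.3° → track 182.4°, groundspeed 87.7 kt
Leg 6: heading 259.6°; drift +2.3° → track 261.9°, groundspeed 87.6 kt

Leg 1: track=300.4°, groundspeed=90.8 kt
Leg 2: track=80.9°, groundspeed=96.5 kt
Leg 3: track=99.9°, groundspeed=95.0 kt
Leg 4: track=339.1°, groundspeed=94.5 kt
Leg 5: track=182.4°, groundspeed=87.7 kt
Leg 6: track=261.9°, groundspeed=87.6 kt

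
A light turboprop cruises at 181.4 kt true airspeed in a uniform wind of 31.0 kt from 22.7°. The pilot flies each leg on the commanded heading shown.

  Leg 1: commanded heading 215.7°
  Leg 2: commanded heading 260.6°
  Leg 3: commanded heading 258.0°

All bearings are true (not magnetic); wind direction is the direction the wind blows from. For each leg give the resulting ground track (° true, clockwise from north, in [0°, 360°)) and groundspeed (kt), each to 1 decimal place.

Leg 1: heading 215.7°; drift -1.9° → track 213.8°, groundspeed 211.7 kt
Leg 2: heading 260.6°; drift -7.6° → track 253.0°, groundspeed 199.6 kt
Leg 3: heading 258.0°; drift -7.3° → track 250.7°, groundspeed 200.7 kt

Leg 1: track=213.8°, groundspeed=211.7 kt
Leg 2: track=253.0°, groundspeed=199.6 kt
Leg 3: track=250.7°, groundspeed=200.7 kt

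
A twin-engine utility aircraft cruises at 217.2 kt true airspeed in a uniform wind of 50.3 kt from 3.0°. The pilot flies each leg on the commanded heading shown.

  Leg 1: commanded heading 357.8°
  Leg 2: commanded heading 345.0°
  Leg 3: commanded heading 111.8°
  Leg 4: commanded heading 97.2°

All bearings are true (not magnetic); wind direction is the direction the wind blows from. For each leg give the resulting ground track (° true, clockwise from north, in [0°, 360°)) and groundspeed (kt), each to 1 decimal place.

Leg 1: track=356.2°, groundspeed=167.2 kt
Leg 2: track=339.8°, groundspeed=170.1 kt
Leg 3: track=123.3°, groundspeed=238.2 kt
Leg 4: track=110.0°, groundspeed=226.5 kt

Leg 1: heading 357.8°; drift -1.6° → track 356.2°, groundspeed 167.2 kt
Leg 2: heading 345.0°; drift -5.2° → track 339.8°, groundspeed 170.1 kt
Leg 3: heading 111.8°; drift +11.5° → track 123.3°, groundspeed 238.2 kt
Leg 4: heading 97.2°; drift +12.8° → track 110.0°, groundspeed 226.5 kt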